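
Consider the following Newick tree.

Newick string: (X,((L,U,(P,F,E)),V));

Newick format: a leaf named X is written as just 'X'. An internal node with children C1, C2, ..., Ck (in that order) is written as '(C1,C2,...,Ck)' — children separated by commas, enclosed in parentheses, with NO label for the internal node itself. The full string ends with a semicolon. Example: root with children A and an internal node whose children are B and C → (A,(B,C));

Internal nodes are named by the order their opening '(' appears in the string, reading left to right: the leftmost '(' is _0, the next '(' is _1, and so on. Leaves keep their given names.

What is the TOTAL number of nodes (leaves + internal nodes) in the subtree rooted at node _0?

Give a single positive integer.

Newick: (X,((L,U,(P,F,E)),V));
Locate _0: it is the '(' at position 0 (the 1st '(' reading left to right).
Query: subtree rooted at _0
_0: subtree_size = 1 + 10
  X: subtree_size = 1 + 0
  _1: subtree_size = 1 + 8
    _2: subtree_size = 1 + 6
      L: subtree_size = 1 + 0
      U: subtree_size = 1 + 0
      _3: subtree_size = 1 + 3
        P: subtree_size = 1 + 0
        F: subtree_size = 1 + 0
        E: subtree_size = 1 + 0
    V: subtree_size = 1 + 0
Total subtree size of _0: 11

Answer: 11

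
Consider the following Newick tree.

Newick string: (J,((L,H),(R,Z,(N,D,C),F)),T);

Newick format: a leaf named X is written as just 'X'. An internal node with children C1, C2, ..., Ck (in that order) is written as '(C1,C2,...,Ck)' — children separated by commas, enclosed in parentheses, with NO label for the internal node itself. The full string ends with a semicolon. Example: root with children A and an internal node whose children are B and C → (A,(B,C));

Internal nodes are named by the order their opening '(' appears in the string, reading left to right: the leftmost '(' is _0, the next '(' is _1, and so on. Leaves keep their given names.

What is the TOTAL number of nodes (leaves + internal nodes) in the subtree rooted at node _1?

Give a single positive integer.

Newick: (J,((L,H),(R,Z,(N,D,C),F)),T);
Locate _1: it is the '(' at position 3 (the 2nd '(' reading left to right).
Query: subtree rooted at _1
_1: subtree_size = 1 + 11
  _2: subtree_size = 1 + 2
    L: subtree_size = 1 + 0
    H: subtree_size = 1 + 0
  _3: subtree_size = 1 + 7
    R: subtree_size = 1 + 0
    Z: subtree_size = 1 + 0
    _4: subtree_size = 1 + 3
      N: subtree_size = 1 + 0
      D: subtree_size = 1 + 0
      C: subtree_size = 1 + 0
    F: subtree_size = 1 + 0
Total subtree size of _1: 12

Answer: 12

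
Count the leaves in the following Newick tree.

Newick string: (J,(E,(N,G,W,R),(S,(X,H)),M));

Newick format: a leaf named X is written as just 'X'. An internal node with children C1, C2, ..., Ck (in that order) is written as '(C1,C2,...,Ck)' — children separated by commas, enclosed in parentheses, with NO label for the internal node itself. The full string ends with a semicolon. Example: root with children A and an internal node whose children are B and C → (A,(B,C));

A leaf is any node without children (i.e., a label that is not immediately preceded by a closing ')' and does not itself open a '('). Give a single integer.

Answer: 10

Derivation:
Newick: (J,(E,(N,G,W,R),(S,(X,H)),M));
Scan left-to-right; a leaf is any maximal label run not followed by '(':
  pos 1: leaf 'J' → count = 1
  pos 4: leaf 'E' → count = 2
  pos 7: leaf 'N' → count = 3
  pos 9: leaf 'G' → count = 4
  pos 11: leaf 'W' → count = 5
  pos 13: leaf 'R' → count = 6
  pos 17: leaf 'S' → count = 7
  pos 20: leaf 'X' → count = 8
  pos 22: leaf 'H' → count = 9
  pos 26: leaf 'M' → count = 10
Total leaves: 10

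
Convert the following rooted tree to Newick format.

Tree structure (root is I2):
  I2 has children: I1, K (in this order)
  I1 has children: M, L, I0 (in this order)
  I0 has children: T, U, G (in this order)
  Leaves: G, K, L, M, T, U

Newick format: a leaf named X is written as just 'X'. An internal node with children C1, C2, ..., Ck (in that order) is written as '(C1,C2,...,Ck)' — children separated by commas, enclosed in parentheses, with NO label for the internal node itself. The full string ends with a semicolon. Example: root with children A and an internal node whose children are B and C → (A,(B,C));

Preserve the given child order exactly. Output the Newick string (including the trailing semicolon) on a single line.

Answer: ((M,L,(T,U,G)),K);

Derivation:
internal I2 with children ['I1', 'K']
  internal I1 with children ['M', 'L', 'I0']
    leaf 'M' → 'M'
    leaf 'L' → 'L'
    internal I0 with children ['T', 'U', 'G']
      leaf 'T' → 'T'
      leaf 'U' → 'U'
      leaf 'G' → 'G'
    → '(T,U,G)'
  → '(M,L,(T,U,G))'
  leaf 'K' → 'K'
→ '((M,L,(T,U,G)),K)'
Final: ((M,L,(T,U,G)),K);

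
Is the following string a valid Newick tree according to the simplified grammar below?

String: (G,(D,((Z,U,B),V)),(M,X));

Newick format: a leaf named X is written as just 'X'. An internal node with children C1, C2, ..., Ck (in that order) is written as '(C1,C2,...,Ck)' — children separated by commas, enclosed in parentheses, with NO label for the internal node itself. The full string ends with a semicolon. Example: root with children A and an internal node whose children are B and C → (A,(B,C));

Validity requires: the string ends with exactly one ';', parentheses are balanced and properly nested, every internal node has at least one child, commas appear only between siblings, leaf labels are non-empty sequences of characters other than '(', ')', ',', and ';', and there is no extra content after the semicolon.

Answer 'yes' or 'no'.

Answer: yes

Derivation:
Input: (G,(D,((Z,U,B),V)),(M,X));
Paren balance: 5 '(' vs 5 ')' OK
Ends with single ';': True
Full parse: OK
Valid: True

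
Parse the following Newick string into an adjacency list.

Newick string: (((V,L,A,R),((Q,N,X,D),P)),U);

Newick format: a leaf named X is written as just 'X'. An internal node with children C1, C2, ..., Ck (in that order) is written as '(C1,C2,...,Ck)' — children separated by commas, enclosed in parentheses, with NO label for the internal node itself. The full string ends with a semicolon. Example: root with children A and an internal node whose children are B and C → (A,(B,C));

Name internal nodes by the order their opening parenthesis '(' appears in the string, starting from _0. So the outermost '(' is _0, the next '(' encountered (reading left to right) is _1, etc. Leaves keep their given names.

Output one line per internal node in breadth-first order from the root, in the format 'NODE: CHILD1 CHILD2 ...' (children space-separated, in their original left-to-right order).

Input: (((V,L,A,R),((Q,N,X,D),P)),U);
Scanning left-to-right, naming '(' by encounter order:
  pos 0: '(' -> open internal node _0 (depth 1)
  pos 1: '(' -> open internal node _1 (depth 2)
  pos 2: '(' -> open internal node _2 (depth 3)
  pos 10: ')' -> close internal node _2 (now at depth 2)
  pos 12: '(' -> open internal node _3 (depth 3)
  pos 13: '(' -> open internal node _4 (depth 4)
  pos 21: ')' -> close internal node _4 (now at depth 3)
  pos 24: ')' -> close internal node _3 (now at depth 2)
  pos 25: ')' -> close internal node _1 (now at depth 1)
  pos 28: ')' -> close internal node _0 (now at depth 0)
Total internal nodes: 5
BFS adjacency from root:
  _0: _1 U
  _1: _2 _3
  _2: V L A R
  _3: _4 P
  _4: Q N X D

Answer: _0: _1 U
_1: _2 _3
_2: V L A R
_3: _4 P
_4: Q N X D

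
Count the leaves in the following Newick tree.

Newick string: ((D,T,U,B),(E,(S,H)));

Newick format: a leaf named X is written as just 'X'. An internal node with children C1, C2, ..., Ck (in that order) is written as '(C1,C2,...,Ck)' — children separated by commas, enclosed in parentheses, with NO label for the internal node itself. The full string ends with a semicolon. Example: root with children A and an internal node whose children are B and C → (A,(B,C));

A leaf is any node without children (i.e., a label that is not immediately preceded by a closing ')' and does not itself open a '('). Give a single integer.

Answer: 7

Derivation:
Newick: ((D,T,U,B),(E,(S,H)));
Scan left-to-right; a leaf is any maximal label run not followed by '(':
  pos 2: leaf 'D' → count = 1
  pos 4: leaf 'T' → count = 2
  pos 6: leaf 'U' → count = 3
  pos 8: leaf 'B' → count = 4
  pos 12: leaf 'E' → count = 5
  pos 15: leaf 'S' → count = 6
  pos 17: leaf 'H' → count = 7
Total leaves: 7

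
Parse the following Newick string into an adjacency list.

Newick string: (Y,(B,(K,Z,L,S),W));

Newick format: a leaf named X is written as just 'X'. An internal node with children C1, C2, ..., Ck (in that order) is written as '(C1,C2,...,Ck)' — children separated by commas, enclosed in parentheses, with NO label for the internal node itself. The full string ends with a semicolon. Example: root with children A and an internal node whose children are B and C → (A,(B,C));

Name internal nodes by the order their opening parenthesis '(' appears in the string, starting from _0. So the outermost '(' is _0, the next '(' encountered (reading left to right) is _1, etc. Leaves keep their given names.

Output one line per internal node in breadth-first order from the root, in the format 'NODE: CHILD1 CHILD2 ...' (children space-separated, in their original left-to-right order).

Input: (Y,(B,(K,Z,L,S),W));
Scanning left-to-right, naming '(' by encounter order:
  pos 0: '(' -> open internal node _0 (depth 1)
  pos 3: '(' -> open internal node _1 (depth 2)
  pos 6: '(' -> open internal node _2 (depth 3)
  pos 14: ')' -> close internal node _2 (now at depth 2)
  pos 17: ')' -> close internal node _1 (now at depth 1)
  pos 18: ')' -> close internal node _0 (now at depth 0)
Total internal nodes: 3
BFS adjacency from root:
  _0: Y _1
  _1: B _2 W
  _2: K Z L S

Answer: _0: Y _1
_1: B _2 W
_2: K Z L S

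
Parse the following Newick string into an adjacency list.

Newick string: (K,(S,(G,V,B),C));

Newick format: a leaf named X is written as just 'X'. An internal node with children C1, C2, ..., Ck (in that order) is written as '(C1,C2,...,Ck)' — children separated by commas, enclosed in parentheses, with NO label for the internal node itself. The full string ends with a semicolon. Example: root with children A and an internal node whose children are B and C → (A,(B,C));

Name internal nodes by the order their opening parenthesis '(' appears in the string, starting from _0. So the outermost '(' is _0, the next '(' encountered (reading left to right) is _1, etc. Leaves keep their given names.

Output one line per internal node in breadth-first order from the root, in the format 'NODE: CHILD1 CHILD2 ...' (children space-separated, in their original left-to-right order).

Answer: _0: K _1
_1: S _2 C
_2: G V B

Derivation:
Input: (K,(S,(G,V,B),C));
Scanning left-to-right, naming '(' by encounter order:
  pos 0: '(' -> open internal node _0 (depth 1)
  pos 3: '(' -> open internal node _1 (depth 2)
  pos 6: '(' -> open internal node _2 (depth 3)
  pos 12: ')' -> close internal node _2 (now at depth 2)
  pos 15: ')' -> close internal node _1 (now at depth 1)
  pos 16: ')' -> close internal node _0 (now at depth 0)
Total internal nodes: 3
BFS adjacency from root:
  _0: K _1
  _1: S _2 C
  _2: G V B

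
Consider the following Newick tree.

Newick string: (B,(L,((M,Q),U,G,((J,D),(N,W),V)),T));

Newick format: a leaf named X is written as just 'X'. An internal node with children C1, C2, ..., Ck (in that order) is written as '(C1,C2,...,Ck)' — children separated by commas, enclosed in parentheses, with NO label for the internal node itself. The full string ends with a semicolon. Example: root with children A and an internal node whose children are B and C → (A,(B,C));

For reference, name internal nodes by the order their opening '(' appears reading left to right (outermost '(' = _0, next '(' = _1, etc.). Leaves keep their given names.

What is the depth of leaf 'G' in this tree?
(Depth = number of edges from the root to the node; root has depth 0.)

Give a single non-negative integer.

Newick: (B,(L,((M,Q),U,G,((J,D),(N,W),V)),T));
Naming internals by '(' encounter order: outermost '(' = _0, next = _1, ...
Query node: G
Path from root: _0 -> _1 -> _2 -> G
Depth of G: 3 (number of edges from root)

Answer: 3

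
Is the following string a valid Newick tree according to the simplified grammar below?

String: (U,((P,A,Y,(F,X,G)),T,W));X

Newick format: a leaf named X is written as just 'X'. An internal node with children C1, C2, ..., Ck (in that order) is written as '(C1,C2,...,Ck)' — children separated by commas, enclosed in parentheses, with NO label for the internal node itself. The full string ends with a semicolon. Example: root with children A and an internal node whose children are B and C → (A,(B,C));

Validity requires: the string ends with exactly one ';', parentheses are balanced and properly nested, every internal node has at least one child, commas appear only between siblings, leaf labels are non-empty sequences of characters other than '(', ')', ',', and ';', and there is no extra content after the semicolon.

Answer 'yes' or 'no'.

Answer: no

Derivation:
Input: (U,((P,A,Y,(F,X,G)),T,W));X
Paren balance: 4 '(' vs 4 ')' OK
Ends with single ';': False
Full parse: FAILS (must end with ;)
Valid: False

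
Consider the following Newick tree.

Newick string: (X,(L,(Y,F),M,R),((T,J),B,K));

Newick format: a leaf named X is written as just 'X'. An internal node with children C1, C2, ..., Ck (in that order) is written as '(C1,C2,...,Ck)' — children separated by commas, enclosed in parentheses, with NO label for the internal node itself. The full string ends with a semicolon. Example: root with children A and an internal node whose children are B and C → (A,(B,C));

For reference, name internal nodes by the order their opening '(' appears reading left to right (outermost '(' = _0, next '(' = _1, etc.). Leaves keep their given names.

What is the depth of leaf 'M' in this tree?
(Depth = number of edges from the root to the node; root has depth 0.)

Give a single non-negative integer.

Newick: (X,(L,(Y,F),M,R),((T,J),B,K));
Naming internals by '(' encounter order: outermost '(' = _0, next = _1, ...
Query node: M
Path from root: _0 -> _1 -> M
Depth of M: 2 (number of edges from root)

Answer: 2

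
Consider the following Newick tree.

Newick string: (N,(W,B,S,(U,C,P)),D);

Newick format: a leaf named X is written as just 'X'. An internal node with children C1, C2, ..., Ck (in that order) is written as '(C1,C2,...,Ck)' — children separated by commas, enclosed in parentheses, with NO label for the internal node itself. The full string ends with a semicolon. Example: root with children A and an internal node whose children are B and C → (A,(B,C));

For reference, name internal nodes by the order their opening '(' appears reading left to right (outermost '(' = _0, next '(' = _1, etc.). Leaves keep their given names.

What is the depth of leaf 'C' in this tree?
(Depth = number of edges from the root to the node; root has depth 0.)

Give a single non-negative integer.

Answer: 3

Derivation:
Newick: (N,(W,B,S,(U,C,P)),D);
Naming internals by '(' encounter order: outermost '(' = _0, next = _1, ...
Query node: C
Path from root: _0 -> _1 -> _2 -> C
Depth of C: 3 (number of edges from root)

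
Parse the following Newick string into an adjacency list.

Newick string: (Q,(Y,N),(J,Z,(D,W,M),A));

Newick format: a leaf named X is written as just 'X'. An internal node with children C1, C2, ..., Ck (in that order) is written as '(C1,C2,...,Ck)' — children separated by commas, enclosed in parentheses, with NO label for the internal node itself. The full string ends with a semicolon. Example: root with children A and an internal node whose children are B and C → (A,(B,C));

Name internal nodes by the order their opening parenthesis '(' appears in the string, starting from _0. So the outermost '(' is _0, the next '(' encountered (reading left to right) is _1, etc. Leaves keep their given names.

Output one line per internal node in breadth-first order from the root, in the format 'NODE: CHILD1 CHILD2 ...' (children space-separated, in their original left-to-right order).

Input: (Q,(Y,N),(J,Z,(D,W,M),A));
Scanning left-to-right, naming '(' by encounter order:
  pos 0: '(' -> open internal node _0 (depth 1)
  pos 3: '(' -> open internal node _1 (depth 2)
  pos 7: ')' -> close internal node _1 (now at depth 1)
  pos 9: '(' -> open internal node _2 (depth 2)
  pos 14: '(' -> open internal node _3 (depth 3)
  pos 20: ')' -> close internal node _3 (now at depth 2)
  pos 23: ')' -> close internal node _2 (now at depth 1)
  pos 24: ')' -> close internal node _0 (now at depth 0)
Total internal nodes: 4
BFS adjacency from root:
  _0: Q _1 _2
  _1: Y N
  _2: J Z _3 A
  _3: D W M

Answer: _0: Q _1 _2
_1: Y N
_2: J Z _3 A
_3: D W M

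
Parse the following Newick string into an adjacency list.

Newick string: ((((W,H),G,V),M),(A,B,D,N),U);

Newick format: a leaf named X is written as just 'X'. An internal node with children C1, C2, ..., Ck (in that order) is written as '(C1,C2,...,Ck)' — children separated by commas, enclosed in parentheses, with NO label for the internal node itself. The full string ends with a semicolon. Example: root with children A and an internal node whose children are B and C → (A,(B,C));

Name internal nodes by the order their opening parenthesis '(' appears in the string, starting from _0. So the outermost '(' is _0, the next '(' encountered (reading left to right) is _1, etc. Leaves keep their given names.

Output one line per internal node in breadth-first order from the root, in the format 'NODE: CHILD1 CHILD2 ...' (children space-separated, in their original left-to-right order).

Input: ((((W,H),G,V),M),(A,B,D,N),U);
Scanning left-to-right, naming '(' by encounter order:
  pos 0: '(' -> open internal node _0 (depth 1)
  pos 1: '(' -> open internal node _1 (depth 2)
  pos 2: '(' -> open internal node _2 (depth 3)
  pos 3: '(' -> open internal node _3 (depth 4)
  pos 7: ')' -> close internal node _3 (now at depth 3)
  pos 12: ')' -> close internal node _2 (now at depth 2)
  pos 15: ')' -> close internal node _1 (now at depth 1)
  pos 17: '(' -> open internal node _4 (depth 2)
  pos 25: ')' -> close internal node _4 (now at depth 1)
  pos 28: ')' -> close internal node _0 (now at depth 0)
Total internal nodes: 5
BFS adjacency from root:
  _0: _1 _4 U
  _1: _2 M
  _4: A B D N
  _2: _3 G V
  _3: W H

Answer: _0: _1 _4 U
_1: _2 M
_4: A B D N
_2: _3 G V
_3: W H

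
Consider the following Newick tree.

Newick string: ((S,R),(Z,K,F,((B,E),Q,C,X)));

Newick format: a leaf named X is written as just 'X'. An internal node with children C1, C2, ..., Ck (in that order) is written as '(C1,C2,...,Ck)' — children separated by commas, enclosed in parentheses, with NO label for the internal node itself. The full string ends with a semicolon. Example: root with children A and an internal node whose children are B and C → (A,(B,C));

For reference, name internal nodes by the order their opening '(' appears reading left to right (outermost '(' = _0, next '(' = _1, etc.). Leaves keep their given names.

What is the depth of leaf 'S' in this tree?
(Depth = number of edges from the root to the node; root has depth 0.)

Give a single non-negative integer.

Answer: 2

Derivation:
Newick: ((S,R),(Z,K,F,((B,E),Q,C,X)));
Naming internals by '(' encounter order: outermost '(' = _0, next = _1, ...
Query node: S
Path from root: _0 -> _1 -> S
Depth of S: 2 (number of edges from root)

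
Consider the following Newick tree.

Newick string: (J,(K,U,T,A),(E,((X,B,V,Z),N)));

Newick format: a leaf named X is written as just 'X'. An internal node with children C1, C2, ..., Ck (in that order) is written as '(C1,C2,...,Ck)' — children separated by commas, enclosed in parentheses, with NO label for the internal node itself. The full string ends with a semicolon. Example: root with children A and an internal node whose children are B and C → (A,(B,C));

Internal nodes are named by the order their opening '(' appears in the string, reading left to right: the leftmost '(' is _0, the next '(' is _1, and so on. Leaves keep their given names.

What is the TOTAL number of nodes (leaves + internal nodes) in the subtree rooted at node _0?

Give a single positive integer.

Answer: 16

Derivation:
Newick: (J,(K,U,T,A),(E,((X,B,V,Z),N)));
Locate _0: it is the '(' at position 0 (the 1st '(' reading left to right).
Query: subtree rooted at _0
_0: subtree_size = 1 + 15
  J: subtree_size = 1 + 0
  _1: subtree_size = 1 + 4
    K: subtree_size = 1 + 0
    U: subtree_size = 1 + 0
    T: subtree_size = 1 + 0
    A: subtree_size = 1 + 0
  _2: subtree_size = 1 + 8
    E: subtree_size = 1 + 0
    _3: subtree_size = 1 + 6
      _4: subtree_size = 1 + 4
        X: subtree_size = 1 + 0
        B: subtree_size = 1 + 0
        V: subtree_size = 1 + 0
        Z: subtree_size = 1 + 0
      N: subtree_size = 1 + 0
Total subtree size of _0: 16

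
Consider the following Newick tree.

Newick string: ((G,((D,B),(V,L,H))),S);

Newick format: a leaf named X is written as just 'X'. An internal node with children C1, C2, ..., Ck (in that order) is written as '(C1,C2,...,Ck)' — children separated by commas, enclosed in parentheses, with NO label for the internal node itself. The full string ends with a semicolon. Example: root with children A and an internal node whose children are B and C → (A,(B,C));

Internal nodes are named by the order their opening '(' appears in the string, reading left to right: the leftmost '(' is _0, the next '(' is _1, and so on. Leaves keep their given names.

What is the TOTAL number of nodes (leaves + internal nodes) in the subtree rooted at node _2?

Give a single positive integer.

Newick: ((G,((D,B),(V,L,H))),S);
Locate _2: it is the '(' at position 4 (the 3rd '(' reading left to right).
Query: subtree rooted at _2
_2: subtree_size = 1 + 7
  _3: subtree_size = 1 + 2
    D: subtree_size = 1 + 0
    B: subtree_size = 1 + 0
  _4: subtree_size = 1 + 3
    V: subtree_size = 1 + 0
    L: subtree_size = 1 + 0
    H: subtree_size = 1 + 0
Total subtree size of _2: 8

Answer: 8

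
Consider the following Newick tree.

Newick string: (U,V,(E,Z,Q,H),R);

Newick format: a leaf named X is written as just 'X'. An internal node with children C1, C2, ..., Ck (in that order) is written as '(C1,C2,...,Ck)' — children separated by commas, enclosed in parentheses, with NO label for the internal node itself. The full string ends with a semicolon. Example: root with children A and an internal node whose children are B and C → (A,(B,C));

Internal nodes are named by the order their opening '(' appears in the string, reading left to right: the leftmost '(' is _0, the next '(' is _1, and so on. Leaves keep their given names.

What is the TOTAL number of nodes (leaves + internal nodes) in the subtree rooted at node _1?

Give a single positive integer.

Answer: 5

Derivation:
Newick: (U,V,(E,Z,Q,H),R);
Locate _1: it is the '(' at position 5 (the 2nd '(' reading left to right).
Query: subtree rooted at _1
_1: subtree_size = 1 + 4
  E: subtree_size = 1 + 0
  Z: subtree_size = 1 + 0
  Q: subtree_size = 1 + 0
  H: subtree_size = 1 + 0
Total subtree size of _1: 5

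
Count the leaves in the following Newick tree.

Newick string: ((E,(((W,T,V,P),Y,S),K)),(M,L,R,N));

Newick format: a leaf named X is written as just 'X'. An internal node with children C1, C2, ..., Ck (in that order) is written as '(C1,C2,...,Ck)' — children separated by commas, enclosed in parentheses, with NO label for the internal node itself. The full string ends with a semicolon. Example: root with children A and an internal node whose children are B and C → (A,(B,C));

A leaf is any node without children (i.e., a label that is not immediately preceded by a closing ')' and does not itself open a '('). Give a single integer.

Newick: ((E,(((W,T,V,P),Y,S),K)),(M,L,R,N));
Scan left-to-right; a leaf is any maximal label run not followed by '(':
  pos 2: leaf 'E' → count = 1
  pos 7: leaf 'W' → count = 2
  pos 9: leaf 'T' → count = 3
  pos 11: leaf 'V' → count = 4
  pos 13: leaf 'P' → count = 5
  pos 16: leaf 'Y' → count = 6
  pos 18: leaf 'S' → count = 7
  pos 21: leaf 'K' → count = 8
  pos 26: leaf 'M' → count = 9
  pos 28: leaf 'L' → count = 10
  pos 30: leaf 'R' → count = 11
  pos 32: leaf 'N' → count = 12
Total leaves: 12

Answer: 12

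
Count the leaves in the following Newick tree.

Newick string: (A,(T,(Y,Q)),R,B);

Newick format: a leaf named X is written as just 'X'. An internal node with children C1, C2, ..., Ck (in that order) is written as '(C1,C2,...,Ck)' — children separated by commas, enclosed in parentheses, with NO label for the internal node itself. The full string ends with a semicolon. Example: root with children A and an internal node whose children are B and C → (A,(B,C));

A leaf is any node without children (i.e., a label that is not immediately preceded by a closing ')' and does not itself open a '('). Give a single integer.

Newick: (A,(T,(Y,Q)),R,B);
Scan left-to-right; a leaf is any maximal label run not followed by '(':
  pos 1: leaf 'A' → count = 1
  pos 4: leaf 'T' → count = 2
  pos 7: leaf 'Y' → count = 3
  pos 9: leaf 'Q' → count = 4
  pos 13: leaf 'R' → count = 5
  pos 15: leaf 'B' → count = 6
Total leaves: 6

Answer: 6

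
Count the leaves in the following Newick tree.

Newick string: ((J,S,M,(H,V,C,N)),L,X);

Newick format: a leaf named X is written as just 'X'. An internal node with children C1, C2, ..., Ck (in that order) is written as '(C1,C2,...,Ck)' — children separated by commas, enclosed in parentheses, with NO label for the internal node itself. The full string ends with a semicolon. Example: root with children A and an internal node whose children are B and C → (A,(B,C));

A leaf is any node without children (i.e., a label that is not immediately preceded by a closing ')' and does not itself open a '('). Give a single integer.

Newick: ((J,S,M,(H,V,C,N)),L,X);
Scan left-to-right; a leaf is any maximal label run not followed by '(':
  pos 2: leaf 'J' → count = 1
  pos 4: leaf 'S' → count = 2
  pos 6: leaf 'M' → count = 3
  pos 9: leaf 'H' → count = 4
  pos 11: leaf 'V' → count = 5
  pos 13: leaf 'C' → count = 6
  pos 15: leaf 'N' → count = 7
  pos 19: leaf 'L' → count = 8
  pos 21: leaf 'X' → count = 9
Total leaves: 9

Answer: 9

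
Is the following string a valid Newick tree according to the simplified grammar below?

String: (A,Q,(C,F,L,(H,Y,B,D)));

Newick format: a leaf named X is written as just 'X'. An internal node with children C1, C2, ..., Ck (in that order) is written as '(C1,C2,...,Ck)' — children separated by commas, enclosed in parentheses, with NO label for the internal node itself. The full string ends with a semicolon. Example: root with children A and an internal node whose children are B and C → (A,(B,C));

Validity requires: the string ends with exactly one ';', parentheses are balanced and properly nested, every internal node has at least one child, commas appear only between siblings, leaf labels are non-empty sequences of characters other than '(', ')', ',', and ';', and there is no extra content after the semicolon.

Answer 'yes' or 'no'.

Answer: yes

Derivation:
Input: (A,Q,(C,F,L,(H,Y,B,D)));
Paren balance: 3 '(' vs 3 ')' OK
Ends with single ';': True
Full parse: OK
Valid: True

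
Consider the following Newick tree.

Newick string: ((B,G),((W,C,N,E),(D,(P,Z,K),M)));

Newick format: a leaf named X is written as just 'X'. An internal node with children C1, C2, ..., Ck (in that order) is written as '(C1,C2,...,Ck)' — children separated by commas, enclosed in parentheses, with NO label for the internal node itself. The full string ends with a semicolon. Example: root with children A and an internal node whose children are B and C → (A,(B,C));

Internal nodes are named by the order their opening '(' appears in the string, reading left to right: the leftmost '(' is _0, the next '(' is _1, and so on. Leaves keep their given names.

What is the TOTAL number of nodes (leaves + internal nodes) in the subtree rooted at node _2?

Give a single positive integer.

Answer: 13

Derivation:
Newick: ((B,G),((W,C,N,E),(D,(P,Z,K),M)));
Locate _2: it is the '(' at position 7 (the 3rd '(' reading left to right).
Query: subtree rooted at _2
_2: subtree_size = 1 + 12
  _3: subtree_size = 1 + 4
    W: subtree_size = 1 + 0
    C: subtree_size = 1 + 0
    N: subtree_size = 1 + 0
    E: subtree_size = 1 + 0
  _4: subtree_size = 1 + 6
    D: subtree_size = 1 + 0
    _5: subtree_size = 1 + 3
      P: subtree_size = 1 + 0
      Z: subtree_size = 1 + 0
      K: subtree_size = 1 + 0
    M: subtree_size = 1 + 0
Total subtree size of _2: 13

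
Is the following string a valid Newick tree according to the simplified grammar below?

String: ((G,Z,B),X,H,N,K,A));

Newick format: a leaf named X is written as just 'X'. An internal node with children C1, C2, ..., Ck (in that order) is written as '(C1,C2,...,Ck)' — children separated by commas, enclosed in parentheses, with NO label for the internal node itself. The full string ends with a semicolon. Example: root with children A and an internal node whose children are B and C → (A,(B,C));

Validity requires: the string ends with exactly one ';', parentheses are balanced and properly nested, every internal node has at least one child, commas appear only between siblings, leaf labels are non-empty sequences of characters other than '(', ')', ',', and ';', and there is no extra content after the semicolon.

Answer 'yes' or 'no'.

Answer: no

Derivation:
Input: ((G,Z,B),X,H,N,K,A));
Paren balance: 2 '(' vs 3 ')' MISMATCH
Ends with single ';': True
Full parse: FAILS (extra content after tree at pos 19)
Valid: False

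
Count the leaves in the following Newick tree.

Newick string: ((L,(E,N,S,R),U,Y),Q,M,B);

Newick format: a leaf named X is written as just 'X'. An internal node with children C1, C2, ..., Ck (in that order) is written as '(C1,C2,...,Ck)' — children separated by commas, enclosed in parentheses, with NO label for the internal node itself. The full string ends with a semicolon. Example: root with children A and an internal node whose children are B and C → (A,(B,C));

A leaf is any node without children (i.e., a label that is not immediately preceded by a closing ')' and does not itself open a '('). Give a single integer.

Answer: 10

Derivation:
Newick: ((L,(E,N,S,R),U,Y),Q,M,B);
Scan left-to-right; a leaf is any maximal label run not followed by '(':
  pos 2: leaf 'L' → count = 1
  pos 5: leaf 'E' → count = 2
  pos 7: leaf 'N' → count = 3
  pos 9: leaf 'S' → count = 4
  pos 11: leaf 'R' → count = 5
  pos 14: leaf 'U' → count = 6
  pos 16: leaf 'Y' → count = 7
  pos 19: leaf 'Q' → count = 8
  pos 21: leaf 'M' → count = 9
  pos 23: leaf 'B' → count = 10
Total leaves: 10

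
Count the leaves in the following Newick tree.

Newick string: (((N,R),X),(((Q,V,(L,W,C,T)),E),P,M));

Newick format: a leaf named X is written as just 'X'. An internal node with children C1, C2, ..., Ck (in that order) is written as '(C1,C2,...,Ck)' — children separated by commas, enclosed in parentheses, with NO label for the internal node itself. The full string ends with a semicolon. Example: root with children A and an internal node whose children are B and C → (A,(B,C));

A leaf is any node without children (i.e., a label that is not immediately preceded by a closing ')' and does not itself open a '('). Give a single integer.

Newick: (((N,R),X),(((Q,V,(L,W,C,T)),E),P,M));
Scan left-to-right; a leaf is any maximal label run not followed by '(':
  pos 3: leaf 'N' → count = 1
  pos 5: leaf 'R' → count = 2
  pos 8: leaf 'X' → count = 3
  pos 14: leaf 'Q' → count = 4
  pos 16: leaf 'V' → count = 5
  pos 19: leaf 'L' → count = 6
  pos 21: leaf 'W' → count = 7
  pos 23: leaf 'C' → count = 8
  pos 25: leaf 'T' → count = 9
  pos 29: leaf 'E' → count = 10
  pos 32: leaf 'P' → count = 11
  pos 34: leaf 'M' → count = 12
Total leaves: 12

Answer: 12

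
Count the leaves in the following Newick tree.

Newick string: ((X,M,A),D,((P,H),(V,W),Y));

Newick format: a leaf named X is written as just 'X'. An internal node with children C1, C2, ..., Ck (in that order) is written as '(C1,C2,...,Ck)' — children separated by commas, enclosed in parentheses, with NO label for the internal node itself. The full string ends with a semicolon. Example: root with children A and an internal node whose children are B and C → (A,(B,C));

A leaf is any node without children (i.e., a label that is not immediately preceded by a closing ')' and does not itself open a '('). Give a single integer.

Newick: ((X,M,A),D,((P,H),(V,W),Y));
Scan left-to-right; a leaf is any maximal label run not followed by '(':
  pos 2: leaf 'X' → count = 1
  pos 4: leaf 'M' → count = 2
  pos 6: leaf 'A' → count = 3
  pos 9: leaf 'D' → count = 4
  pos 13: leaf 'P' → count = 5
  pos 15: leaf 'H' → count = 6
  pos 19: leaf 'V' → count = 7
  pos 21: leaf 'W' → count = 8
  pos 24: leaf 'Y' → count = 9
Total leaves: 9

Answer: 9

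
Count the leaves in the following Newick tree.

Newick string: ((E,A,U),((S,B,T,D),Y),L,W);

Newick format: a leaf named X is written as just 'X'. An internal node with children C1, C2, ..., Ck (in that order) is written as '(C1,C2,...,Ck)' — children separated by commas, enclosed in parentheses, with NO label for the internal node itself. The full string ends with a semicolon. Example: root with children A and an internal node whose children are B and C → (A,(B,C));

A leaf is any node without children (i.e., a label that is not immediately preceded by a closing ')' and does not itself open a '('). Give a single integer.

Newick: ((E,A,U),((S,B,T,D),Y),L,W);
Scan left-to-right; a leaf is any maximal label run not followed by '(':
  pos 2: leaf 'E' → count = 1
  pos 4: leaf 'A' → count = 2
  pos 6: leaf 'U' → count = 3
  pos 11: leaf 'S' → count = 4
  pos 13: leaf 'B' → count = 5
  pos 15: leaf 'T' → count = 6
  pos 17: leaf 'D' → count = 7
  pos 20: leaf 'Y' → count = 8
  pos 23: leaf 'L' → count = 9
  pos 25: leaf 'W' → count = 10
Total leaves: 10

Answer: 10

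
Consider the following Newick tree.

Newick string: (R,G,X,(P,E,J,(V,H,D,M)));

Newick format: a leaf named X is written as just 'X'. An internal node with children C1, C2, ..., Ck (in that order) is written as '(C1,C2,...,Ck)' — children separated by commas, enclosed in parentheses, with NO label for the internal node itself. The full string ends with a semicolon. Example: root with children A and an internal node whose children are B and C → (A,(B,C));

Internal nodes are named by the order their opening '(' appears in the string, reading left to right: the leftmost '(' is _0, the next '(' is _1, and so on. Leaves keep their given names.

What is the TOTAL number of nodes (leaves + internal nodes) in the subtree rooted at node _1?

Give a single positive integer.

Newick: (R,G,X,(P,E,J,(V,H,D,M)));
Locate _1: it is the '(' at position 7 (the 2nd '(' reading left to right).
Query: subtree rooted at _1
_1: subtree_size = 1 + 8
  P: subtree_size = 1 + 0
  E: subtree_size = 1 + 0
  J: subtree_size = 1 + 0
  _2: subtree_size = 1 + 4
    V: subtree_size = 1 + 0
    H: subtree_size = 1 + 0
    D: subtree_size = 1 + 0
    M: subtree_size = 1 + 0
Total subtree size of _1: 9

Answer: 9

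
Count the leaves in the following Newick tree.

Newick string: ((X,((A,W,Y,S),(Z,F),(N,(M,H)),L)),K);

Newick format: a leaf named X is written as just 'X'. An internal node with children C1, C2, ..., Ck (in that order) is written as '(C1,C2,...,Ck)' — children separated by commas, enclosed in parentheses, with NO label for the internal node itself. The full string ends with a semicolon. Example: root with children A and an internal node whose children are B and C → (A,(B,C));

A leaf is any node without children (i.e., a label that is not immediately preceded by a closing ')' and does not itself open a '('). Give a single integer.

Newick: ((X,((A,W,Y,S),(Z,F),(N,(M,H)),L)),K);
Scan left-to-right; a leaf is any maximal label run not followed by '(':
  pos 2: leaf 'X' → count = 1
  pos 6: leaf 'A' → count = 2
  pos 8: leaf 'W' → count = 3
  pos 10: leaf 'Y' → count = 4
  pos 12: leaf 'S' → count = 5
  pos 16: leaf 'Z' → count = 6
  pos 18: leaf 'F' → count = 7
  pos 22: leaf 'N' → count = 8
  pos 25: leaf 'M' → count = 9
  pos 27: leaf 'H' → count = 10
  pos 31: leaf 'L' → count = 11
  pos 35: leaf 'K' → count = 12
Total leaves: 12

Answer: 12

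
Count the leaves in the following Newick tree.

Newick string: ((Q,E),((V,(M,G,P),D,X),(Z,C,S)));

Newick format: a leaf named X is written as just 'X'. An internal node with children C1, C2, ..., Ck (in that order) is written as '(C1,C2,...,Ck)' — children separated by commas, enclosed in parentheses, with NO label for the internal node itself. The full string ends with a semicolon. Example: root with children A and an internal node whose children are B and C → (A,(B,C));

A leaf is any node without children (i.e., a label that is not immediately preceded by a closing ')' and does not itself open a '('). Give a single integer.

Newick: ((Q,E),((V,(M,G,P),D,X),(Z,C,S)));
Scan left-to-right; a leaf is any maximal label run not followed by '(':
  pos 2: leaf 'Q' → count = 1
  pos 4: leaf 'E' → count = 2
  pos 9: leaf 'V' → count = 3
  pos 12: leaf 'M' → count = 4
  pos 14: leaf 'G' → count = 5
  pos 16: leaf 'P' → count = 6
  pos 19: leaf 'D' → count = 7
  pos 21: leaf 'X' → count = 8
  pos 25: leaf 'Z' → count = 9
  pos 27: leaf 'C' → count = 10
  pos 29: leaf 'S' → count = 11
Total leaves: 11

Answer: 11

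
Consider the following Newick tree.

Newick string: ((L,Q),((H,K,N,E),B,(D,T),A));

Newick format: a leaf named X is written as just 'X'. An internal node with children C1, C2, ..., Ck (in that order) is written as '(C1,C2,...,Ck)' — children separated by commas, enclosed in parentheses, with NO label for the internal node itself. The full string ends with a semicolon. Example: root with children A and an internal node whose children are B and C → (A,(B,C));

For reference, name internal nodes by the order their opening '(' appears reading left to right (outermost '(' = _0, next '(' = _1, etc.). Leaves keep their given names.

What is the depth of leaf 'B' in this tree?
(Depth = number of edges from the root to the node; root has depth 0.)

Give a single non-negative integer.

Answer: 2

Derivation:
Newick: ((L,Q),((H,K,N,E),B,(D,T),A));
Naming internals by '(' encounter order: outermost '(' = _0, next = _1, ...
Query node: B
Path from root: _0 -> _2 -> B
Depth of B: 2 (number of edges from root)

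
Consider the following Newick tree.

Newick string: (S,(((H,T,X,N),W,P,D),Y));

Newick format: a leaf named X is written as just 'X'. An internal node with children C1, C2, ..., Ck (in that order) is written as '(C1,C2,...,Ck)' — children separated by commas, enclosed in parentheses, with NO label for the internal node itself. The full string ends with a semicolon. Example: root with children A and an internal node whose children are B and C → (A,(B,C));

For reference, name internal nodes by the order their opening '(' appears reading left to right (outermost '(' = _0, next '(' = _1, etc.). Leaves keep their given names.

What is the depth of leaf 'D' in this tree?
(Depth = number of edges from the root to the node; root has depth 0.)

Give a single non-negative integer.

Answer: 3

Derivation:
Newick: (S,(((H,T,X,N),W,P,D),Y));
Naming internals by '(' encounter order: outermost '(' = _0, next = _1, ...
Query node: D
Path from root: _0 -> _1 -> _2 -> D
Depth of D: 3 (number of edges from root)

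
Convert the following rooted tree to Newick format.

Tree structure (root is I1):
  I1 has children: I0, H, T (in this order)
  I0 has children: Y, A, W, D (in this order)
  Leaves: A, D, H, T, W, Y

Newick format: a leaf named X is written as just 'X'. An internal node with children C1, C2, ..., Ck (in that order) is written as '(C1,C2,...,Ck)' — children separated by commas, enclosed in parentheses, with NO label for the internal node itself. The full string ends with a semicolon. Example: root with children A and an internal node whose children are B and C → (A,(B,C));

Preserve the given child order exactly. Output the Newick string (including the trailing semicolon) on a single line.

Answer: ((Y,A,W,D),H,T);

Derivation:
internal I1 with children ['I0', 'H', 'T']
  internal I0 with children ['Y', 'A', 'W', 'D']
    leaf 'Y' → 'Y'
    leaf 'A' → 'A'
    leaf 'W' → 'W'
    leaf 'D' → 'D'
  → '(Y,A,W,D)'
  leaf 'H' → 'H'
  leaf 'T' → 'T'
→ '((Y,A,W,D),H,T)'
Final: ((Y,A,W,D),H,T);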